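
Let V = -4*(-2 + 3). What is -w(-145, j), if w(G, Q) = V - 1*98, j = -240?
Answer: 102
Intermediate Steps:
V = -4 (V = -4*1 = -4)
w(G, Q) = -102 (w(G, Q) = -4 - 1*98 = -4 - 98 = -102)
-w(-145, j) = -1*(-102) = 102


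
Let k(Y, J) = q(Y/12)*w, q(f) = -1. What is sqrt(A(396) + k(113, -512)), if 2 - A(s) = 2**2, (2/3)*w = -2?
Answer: 1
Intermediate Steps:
w = -3 (w = (3/2)*(-2) = -3)
A(s) = -2 (A(s) = 2 - 1*2**2 = 2 - 1*4 = 2 - 4 = -2)
k(Y, J) = 3 (k(Y, J) = -1*(-3) = 3)
sqrt(A(396) + k(113, -512)) = sqrt(-2 + 3) = sqrt(1) = 1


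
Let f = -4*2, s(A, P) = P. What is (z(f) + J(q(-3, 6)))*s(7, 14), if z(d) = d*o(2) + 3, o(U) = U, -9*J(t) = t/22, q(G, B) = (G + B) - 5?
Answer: -18004/99 ≈ -181.86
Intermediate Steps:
q(G, B) = -5 + B + G (q(G, B) = (B + G) - 5 = -5 + B + G)
J(t) = -t/198 (J(t) = -t/(9*22) = -t/198)
f = -8
z(d) = 3 + 2*d (z(d) = d*2 + 3 = 2*d + 3 = 3 + 2*d)
(z(f) + J(q(-3, 6)))*s(7, 14) = ((3 + 2*(-8)) - (-5 + 6 - 3)/198)*14 = ((3 - 16) - 1/198*(-2))*14 = (-13 + 1/99)*14 = -1286/99*14 = -18004/99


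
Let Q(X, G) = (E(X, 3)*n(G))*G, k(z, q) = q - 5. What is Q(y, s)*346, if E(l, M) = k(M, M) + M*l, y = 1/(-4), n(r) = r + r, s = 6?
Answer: -68508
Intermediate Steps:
n(r) = 2*r
k(z, q) = -5 + q
y = -¼ ≈ -0.25000
E(l, M) = -5 + M + M*l (E(l, M) = (-5 + M) + M*l = -5 + M + M*l)
Q(X, G) = 2*G²*(-2 + 3*X) (Q(X, G) = ((-5 + 3 + 3*X)*(2*G))*G = ((-2 + 3*X)*(2*G))*G = (2*G*(-2 + 3*X))*G = 2*G²*(-2 + 3*X))
Q(y, s)*346 = (6²*(-4 + 6*(-¼)))*346 = (36*(-4 - 3/2))*346 = (36*(-11/2))*346 = -198*346 = -68508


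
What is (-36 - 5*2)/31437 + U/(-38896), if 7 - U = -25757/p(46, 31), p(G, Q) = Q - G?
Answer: 5905937/138951540 ≈ 0.042504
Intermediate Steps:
U = -25652/15 (U = 7 - (-25757)/(31 - 1*46) = 7 - (-25757)/(31 - 46) = 7 - (-25757)/(-15) = 7 - (-25757)*(-1)/15 = 7 - 1*25757/15 = 7 - 25757/15 = -25652/15 ≈ -1710.1)
(-36 - 5*2)/31437 + U/(-38896) = (-36 - 5*2)/31437 - 25652/15/(-38896) = (-36 - 10)*(1/31437) - 25652/15*(-1/38896) = -46*1/31437 + 583/13260 = -46/31437 + 583/13260 = 5905937/138951540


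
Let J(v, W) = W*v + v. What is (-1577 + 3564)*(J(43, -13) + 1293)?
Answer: 1543899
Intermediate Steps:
J(v, W) = v + W*v
(-1577 + 3564)*(J(43, -13) + 1293) = (-1577 + 3564)*(43*(1 - 13) + 1293) = 1987*(43*(-12) + 1293) = 1987*(-516 + 1293) = 1987*777 = 1543899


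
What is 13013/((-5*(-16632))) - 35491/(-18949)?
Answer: 41532661/20464920 ≈ 2.0295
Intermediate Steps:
13013/((-5*(-16632))) - 35491/(-18949) = 13013/83160 - 35491*(-1/18949) = 13013*(1/83160) + 35491/18949 = 169/1080 + 35491/18949 = 41532661/20464920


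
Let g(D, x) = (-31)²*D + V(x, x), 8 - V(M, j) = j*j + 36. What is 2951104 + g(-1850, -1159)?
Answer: -170055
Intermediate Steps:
V(M, j) = -28 - j² (V(M, j) = 8 - (j*j + 36) = 8 - (j² + 36) = 8 - (36 + j²) = 8 + (-36 - j²) = -28 - j²)
g(D, x) = -28 - x² + 961*D (g(D, x) = (-31)²*D + (-28 - x²) = 961*D + (-28 - x²) = -28 - x² + 961*D)
2951104 + g(-1850, -1159) = 2951104 + (-28 - 1*(-1159)² + 961*(-1850)) = 2951104 + (-28 - 1*1343281 - 1777850) = 2951104 + (-28 - 1343281 - 1777850) = 2951104 - 3121159 = -170055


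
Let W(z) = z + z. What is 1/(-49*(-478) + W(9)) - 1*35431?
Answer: -830502639/23440 ≈ -35431.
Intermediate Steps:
W(z) = 2*z
1/(-49*(-478) + W(9)) - 1*35431 = 1/(-49*(-478) + 2*9) - 1*35431 = 1/(23422 + 18) - 35431 = 1/23440 - 35431 = -830502639/23440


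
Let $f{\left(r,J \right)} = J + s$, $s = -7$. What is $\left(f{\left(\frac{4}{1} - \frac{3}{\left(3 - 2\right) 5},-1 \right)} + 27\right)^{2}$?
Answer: $361$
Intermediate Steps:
$f{\left(r,J \right)} = -7 + J$ ($f{\left(r,J \right)} = J - 7 = -7 + J$)
$\left(f{\left(\frac{4}{1} - \frac{3}{\left(3 - 2\right) 5},-1 \right)} + 27\right)^{2} = \left(\left(-7 - 1\right) + 27\right)^{2} = \left(-8 + 27\right)^{2} = 19^{2} = 361$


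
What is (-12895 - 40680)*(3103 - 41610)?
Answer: 2063012525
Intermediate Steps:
(-12895 - 40680)*(3103 - 41610) = -53575*(-38507) = 2063012525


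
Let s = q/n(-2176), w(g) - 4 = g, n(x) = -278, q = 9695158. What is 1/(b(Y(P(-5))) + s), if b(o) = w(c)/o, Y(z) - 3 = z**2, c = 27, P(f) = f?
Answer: -3892/135727903 ≈ -2.8675e-5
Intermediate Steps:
Y(z) = 3 + z**2
w(g) = 4 + g
s = -4847579/139 (s = 9695158/(-278) = 9695158*(-1/278) = -4847579/139 ≈ -34875.)
b(o) = 31/o (b(o) = (4 + 27)/o = 31/o)
1/(b(Y(P(-5))) + s) = 1/(31/(3 + (-5)**2) - 4847579/139) = 1/(31/(3 + 25) - 4847579/139) = 1/(31/28 - 4847579/139) = 1/(-135727903/3892) = -3892/135727903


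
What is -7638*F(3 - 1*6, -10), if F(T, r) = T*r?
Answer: -229140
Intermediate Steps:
-7638*F(3 - 1*6, -10) = -7638*(3 - 1*6)*(-10) = -7638*(3 - 6)*(-10) = -(-22914)*(-10) = -7638*30 = -229140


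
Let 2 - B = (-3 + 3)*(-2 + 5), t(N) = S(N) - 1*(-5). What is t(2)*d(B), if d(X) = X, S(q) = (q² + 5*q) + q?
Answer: 42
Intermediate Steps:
S(q) = q² + 6*q
t(N) = 5 + N*(6 + N) (t(N) = N*(6 + N) - 1*(-5) = N*(6 + N) + 5 = 5 + N*(6 + N))
B = 2 (B = 2 - (-3 + 3)*(-2 + 5) = 2 - 0*3 = 2 - 1*0 = 2 + 0 = 2)
t(2)*d(B) = (5 + 2*(6 + 2))*2 = (5 + 2*8)*2 = (5 + 16)*2 = 21*2 = 42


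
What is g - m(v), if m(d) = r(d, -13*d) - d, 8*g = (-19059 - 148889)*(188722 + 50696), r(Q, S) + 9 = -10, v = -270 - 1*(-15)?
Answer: -5026222019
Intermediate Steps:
v = -255 (v = -270 + 15 = -255)
r(Q, S) = -19 (r(Q, S) = -9 - 10 = -19)
g = -5026221783 (g = ((-19059 - 148889)*(188722 + 50696))/8 = (-167948*239418)/8 = (⅛)*(-40209774264) = -5026221783)
m(d) = -19 - d
g - m(v) = -5026221783 - (-19 - 1*(-255)) = -5026221783 - (-19 + 255) = -5026221783 - 1*236 = -5026221783 - 236 = -5026222019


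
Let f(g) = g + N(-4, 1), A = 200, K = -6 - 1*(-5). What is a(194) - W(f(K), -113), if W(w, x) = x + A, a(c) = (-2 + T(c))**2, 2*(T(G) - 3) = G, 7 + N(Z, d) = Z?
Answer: 9517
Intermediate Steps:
N(Z, d) = -7 + Z
T(G) = 3 + G/2
a(c) = (1 + c/2)**2 (a(c) = (-2 + (3 + c/2))**2 = (1 + c/2)**2)
K = -1 (K = -6 + 5 = -1)
f(g) = -11 + g (f(g) = g + (-7 - 4) = g - 11 = -11 + g)
W(w, x) = 200 + x (W(w, x) = x + 200 = 200 + x)
a(194) - W(f(K), -113) = (2 + 194)**2/4 - (200 - 113) = (1/4)*196**2 - 1*87 = (1/4)*38416 - 87 = 9604 - 87 = 9517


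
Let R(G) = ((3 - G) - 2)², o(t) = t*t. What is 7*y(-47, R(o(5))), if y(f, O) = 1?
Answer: 7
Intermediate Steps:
o(t) = t²
R(G) = (1 - G)²
7*y(-47, R(o(5))) = 7*1 = 7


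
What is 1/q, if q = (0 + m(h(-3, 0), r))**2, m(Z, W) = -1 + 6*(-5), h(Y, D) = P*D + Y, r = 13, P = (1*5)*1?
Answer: 1/961 ≈ 0.0010406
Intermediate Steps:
P = 5 (P = 5*1 = 5)
h(Y, D) = Y + 5*D (h(Y, D) = 5*D + Y = Y + 5*D)
m(Z, W) = -31 (m(Z, W) = -1 - 30 = -31)
q = 961 (q = (0 - 31)**2 = (-31)**2 = 961)
1/q = 1/961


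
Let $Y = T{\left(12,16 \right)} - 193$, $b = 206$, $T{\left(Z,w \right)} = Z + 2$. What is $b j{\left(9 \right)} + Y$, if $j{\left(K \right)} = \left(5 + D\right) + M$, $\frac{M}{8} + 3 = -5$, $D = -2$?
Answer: $-12745$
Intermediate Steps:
$M = -64$ ($M = -24 + 8 \left(-5\right) = -24 - 40 = -64$)
$T{\left(Z,w \right)} = 2 + Z$
$j{\left(K \right)} = -61$ ($j{\left(K \right)} = \left(5 - 2\right) - 64 = 3 - 64 = -61$)
$Y = -179$ ($Y = \left(2 + 12\right) - 193 = 14 - 193 = -179$)
$b j{\left(9 \right)} + Y = 206 \left(-61\right) - 179 = -12566 - 179 = -12745$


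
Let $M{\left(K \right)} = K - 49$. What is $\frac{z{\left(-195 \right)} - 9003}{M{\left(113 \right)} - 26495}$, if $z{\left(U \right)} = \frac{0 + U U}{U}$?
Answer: $\frac{9198}{26431} \approx 0.348$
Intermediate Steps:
$z{\left(U \right)} = U$ ($z{\left(U \right)} = \frac{0 + U^{2}}{U} = \frac{U^{2}}{U} = U$)
$M{\left(K \right)} = -49 + K$
$\frac{z{\left(-195 \right)} - 9003}{M{\left(113 \right)} - 26495} = \frac{-195 - 9003}{\left(-49 + 113\right) - 26495} = - \frac{9198}{64 - 26495} = - \frac{9198}{-26431} = \left(-9198\right) \left(- \frac{1}{26431}\right) = \frac{9198}{26431}$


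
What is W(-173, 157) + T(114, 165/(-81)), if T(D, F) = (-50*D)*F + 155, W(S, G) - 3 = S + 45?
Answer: 104770/9 ≈ 11641.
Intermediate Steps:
W(S, G) = 48 + S (W(S, G) = 3 + (S + 45) = 3 + (45 + S) = 48 + S)
T(D, F) = 155 - 50*D*F (T(D, F) = -50*D*F + 155 = 155 - 50*D*F)
W(-173, 157) + T(114, 165/(-81)) = (48 - 173) + (155 - 50*114*165/(-81)) = -125 + (155 - 50*114*165*(-1/81)) = -125 + (155 - 50*114*(-55/27)) = -125 + (155 + 104500/9) = -125 + 105895/9 = 104770/9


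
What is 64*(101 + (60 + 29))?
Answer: 12160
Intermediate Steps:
64*(101 + (60 + 29)) = 64*(101 + 89) = 64*190 = 12160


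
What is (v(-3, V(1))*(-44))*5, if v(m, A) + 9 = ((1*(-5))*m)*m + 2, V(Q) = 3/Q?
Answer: 11440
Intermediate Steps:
v(m, A) = -7 - 5*m² (v(m, A) = -9 + (((1*(-5))*m)*m + 2) = -9 + ((-5*m)*m + 2) = -9 + (-5*m² + 2) = -9 + (2 - 5*m²) = -7 - 5*m²)
(v(-3, V(1))*(-44))*5 = ((-7 - 5*(-3)²)*(-44))*5 = ((-7 - 5*9)*(-44))*5 = ((-7 - 45)*(-44))*5 = -52*(-44)*5 = 2288*5 = 11440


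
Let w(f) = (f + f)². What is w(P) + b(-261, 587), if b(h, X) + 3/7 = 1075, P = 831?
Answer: 19343230/7 ≈ 2.7633e+6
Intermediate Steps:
b(h, X) = 7522/7 (b(h, X) = -3/7 + 1075 = 7522/7)
w(f) = 4*f² (w(f) = (2*f)² = 4*f²)
w(P) + b(-261, 587) = 4*831² + 7522/7 = 4*690561 + 7522/7 = 2762244 + 7522/7 = 19343230/7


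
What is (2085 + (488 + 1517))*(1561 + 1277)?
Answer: 11607420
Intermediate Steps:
(2085 + (488 + 1517))*(1561 + 1277) = (2085 + 2005)*2838 = 4090*2838 = 11607420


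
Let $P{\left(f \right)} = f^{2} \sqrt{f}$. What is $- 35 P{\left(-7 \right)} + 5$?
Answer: $5 - 1715 i \sqrt{7} \approx 5.0 - 4537.5 i$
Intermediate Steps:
$P{\left(f \right)} = f^{\frac{5}{2}}$
$- 35 P{\left(-7 \right)} + 5 = - 35 \left(-7\right)^{\frac{5}{2}} + 5 = - 35 \cdot 49 i \sqrt{7} + 5 = - 1715 i \sqrt{7} + 5 = 5 - 1715 i \sqrt{7}$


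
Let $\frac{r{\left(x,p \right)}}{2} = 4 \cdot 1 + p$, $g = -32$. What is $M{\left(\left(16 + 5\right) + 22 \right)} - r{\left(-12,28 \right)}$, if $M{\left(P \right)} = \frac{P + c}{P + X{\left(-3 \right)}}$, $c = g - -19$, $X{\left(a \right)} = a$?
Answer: $- \frac{253}{4} \approx -63.25$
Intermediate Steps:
$c = -13$ ($c = -32 - -19 = -32 + 19 = -13$)
$r{\left(x,p \right)} = 8 + 2 p$ ($r{\left(x,p \right)} = 2 \left(4 \cdot 1 + p\right) = 2 \left(4 + p\right) = 8 + 2 p$)
$M{\left(P \right)} = \frac{-13 + P}{-3 + P}$ ($M{\left(P \right)} = \frac{P - 13}{P - 3} = \frac{-13 + P}{-3 + P}$)
$M{\left(\left(16 + 5\right) + 22 \right)} - r{\left(-12,28 \right)} = \frac{-13 + \left(\left(16 + 5\right) + 22\right)}{-3 + \left(\left(16 + 5\right) + 22\right)} - \left(8 + 2 \cdot 28\right) = \frac{-13 + \left(21 + 22\right)}{-3 + \left(21 + 22\right)} - \left(8 + 56\right) = \frac{-13 + 43}{-3 + 43} - 64 = \frac{1}{40} \cdot 30 - 64 = \frac{3}{4} - 64 = - \frac{253}{4}$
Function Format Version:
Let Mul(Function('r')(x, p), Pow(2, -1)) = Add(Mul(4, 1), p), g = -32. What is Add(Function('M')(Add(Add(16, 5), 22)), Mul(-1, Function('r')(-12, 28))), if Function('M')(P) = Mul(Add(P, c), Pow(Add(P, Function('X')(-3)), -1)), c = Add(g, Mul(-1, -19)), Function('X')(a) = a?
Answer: Rational(-253, 4) ≈ -63.250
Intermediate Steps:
c = -13 (c = Add(-32, Mul(-1, -19)) = Add(-32, 19) = -13)
Function('r')(x, p) = Add(8, Mul(2, p)) (Function('r')(x, p) = Mul(2, Add(Mul(4, 1), p)) = Mul(2, Add(4, p)) = Add(8, Mul(2, p)))
Function('M')(P) = Mul(Pow(Add(-3, P), -1), Add(-13, P)) (Function('M')(P) = Mul(Add(P, -13), Pow(Add(P, -3), -1)) = Mul(Add(-13, P), Pow(Add(-3, P), -1)) = Mul(Pow(Add(-3, P), -1), Add(-13, P)))
Add(Function('M')(Add(Add(16, 5), 22)), Mul(-1, Function('r')(-12, 28))) = Add(Mul(Pow(Add(-3, Add(Add(16, 5), 22)), -1), Add(-13, Add(Add(16, 5), 22))), Mul(-1, Add(8, Mul(2, 28)))) = Add(Mul(Pow(Add(-3, Add(21, 22)), -1), Add(-13, Add(21, 22))), Mul(-1, Add(8, 56))) = Add(Mul(Pow(Add(-3, 43), -1), Add(-13, 43)), Mul(-1, 64)) = Add(Mul(Pow(40, -1), 30), -64) = Add(Mul(Rational(1, 40), 30), -64) = Add(Rational(3, 4), -64) = Rational(-253, 4)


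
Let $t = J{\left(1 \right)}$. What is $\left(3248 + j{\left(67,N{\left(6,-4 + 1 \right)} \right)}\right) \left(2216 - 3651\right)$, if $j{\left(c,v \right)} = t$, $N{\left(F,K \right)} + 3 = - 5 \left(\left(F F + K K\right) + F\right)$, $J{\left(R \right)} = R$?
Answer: $-4662315$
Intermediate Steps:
$t = 1$
$N{\left(F,K \right)} = -3 - 5 F - 5 F^{2} - 5 K^{2}$ ($N{\left(F,K \right)} = -3 - 5 \left(\left(F F + K K\right) + F\right) = -3 - 5 \left(\left(F^{2} + K^{2}\right) + F\right) = -3 - 5 \left(F + F^{2} + K^{2}\right) = -3 - \left(5 F + 5 F^{2} + 5 K^{2}\right) = -3 - 5 F - 5 F^{2} - 5 K^{2}$)
$j{\left(c,v \right)} = 1$
$\left(3248 + j{\left(67,N{\left(6,-4 + 1 \right)} \right)}\right) \left(2216 - 3651\right) = \left(3248 + 1\right) \left(2216 - 3651\right) = 3249 \left(-1435\right) = -4662315$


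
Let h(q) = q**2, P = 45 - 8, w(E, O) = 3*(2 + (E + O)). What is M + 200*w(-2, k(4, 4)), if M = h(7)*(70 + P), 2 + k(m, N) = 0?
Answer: 4043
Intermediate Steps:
k(m, N) = -2 (k(m, N) = -2 + 0 = -2)
w(E, O) = 6 + 3*E + 3*O (w(E, O) = 3*(2 + E + O) = 6 + 3*E + 3*O)
P = 37
M = 5243 (M = 7**2*(70 + 37) = 49*107 = 5243)
M + 200*w(-2, k(4, 4)) = 5243 + 200*(6 + 3*(-2) + 3*(-2)) = 5243 + 200*(6 - 6 - 6) = 5243 + 200*(-6) = 5243 - 1200 = 4043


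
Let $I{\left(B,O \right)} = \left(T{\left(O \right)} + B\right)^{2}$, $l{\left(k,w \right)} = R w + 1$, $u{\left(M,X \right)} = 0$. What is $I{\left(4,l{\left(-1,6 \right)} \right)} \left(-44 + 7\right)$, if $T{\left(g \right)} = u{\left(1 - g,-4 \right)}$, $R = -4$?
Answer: $-592$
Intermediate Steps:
$T{\left(g \right)} = 0$
$l{\left(k,w \right)} = 1 - 4 w$ ($l{\left(k,w \right)} = - 4 w + 1 = 1 - 4 w$)
$I{\left(B,O \right)} = B^{2}$ ($I{\left(B,O \right)} = \left(0 + B\right)^{2} = B^{2}$)
$I{\left(4,l{\left(-1,6 \right)} \right)} \left(-44 + 7\right) = 4^{2} \left(-44 + 7\right) = 16 \left(-37\right) = -592$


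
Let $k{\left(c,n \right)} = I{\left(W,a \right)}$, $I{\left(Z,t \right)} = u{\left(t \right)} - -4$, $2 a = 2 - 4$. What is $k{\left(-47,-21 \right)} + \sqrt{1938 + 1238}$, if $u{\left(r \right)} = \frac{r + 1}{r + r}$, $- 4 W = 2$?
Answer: $4 + 2 \sqrt{794} \approx 60.356$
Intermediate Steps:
$W = - \frac{1}{2}$ ($W = \left(- \frac{1}{4}\right) 2 = - \frac{1}{2} \approx -0.5$)
$a = -1$ ($a = \frac{2 - 4}{2} = \frac{1}{2} \left(-2\right) = -1$)
$u{\left(r \right)} = \frac{1 + r}{2 r}$
$I{\left(Z,t \right)} = 4 + \frac{1 + t}{2 t}$ ($I{\left(Z,t \right)} = \frac{1 + t}{2 t} - -4 = \frac{1 + t}{2 t} + 4 = 4 + \frac{1 + t}{2 t}$)
$k{\left(c,n \right)} = 4$ ($k{\left(c,n \right)} = \frac{1 + 9 \left(-1\right)}{2 \left(-1\right)} = \frac{1}{2} \left(-1\right) \left(1 - 9\right) = \frac{1}{2} \left(-1\right) \left(-8\right) = 4$)
$k{\left(-47,-21 \right)} + \sqrt{1938 + 1238} = 4 + \sqrt{1938 + 1238} = 4 + \sqrt{3176} = 4 + 2 \sqrt{794}$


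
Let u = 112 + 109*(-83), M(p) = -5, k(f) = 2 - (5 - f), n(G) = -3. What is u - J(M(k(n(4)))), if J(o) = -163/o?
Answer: -44838/5 ≈ -8967.6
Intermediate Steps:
k(f) = -3 + f (k(f) = 2 + (-5 + f) = -3 + f)
u = -8935 (u = 112 - 9047 = -8935)
u - J(M(k(n(4)))) = -8935 - (-163)/(-5) = -8935 - (-163)*(-1)/5 = -8935 - 1*163/5 = -8935 - 163/5 = -44838/5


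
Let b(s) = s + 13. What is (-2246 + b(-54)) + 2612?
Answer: 325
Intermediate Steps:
b(s) = 13 + s
(-2246 + b(-54)) + 2612 = (-2246 + (13 - 54)) + 2612 = (-2246 - 41) + 2612 = -2287 + 2612 = 325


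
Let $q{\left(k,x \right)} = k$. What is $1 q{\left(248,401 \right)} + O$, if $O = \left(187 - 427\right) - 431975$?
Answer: $-431967$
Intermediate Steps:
$O = -432215$ ($O = -240 - 431975 = -432215$)
$1 q{\left(248,401 \right)} + O = 1 \cdot 248 - 432215 = 248 - 432215 = -431967$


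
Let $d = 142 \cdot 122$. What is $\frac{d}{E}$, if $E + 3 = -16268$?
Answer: $- \frac{17324}{16271} \approx -1.0647$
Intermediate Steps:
$d = 17324$
$E = -16271$ ($E = -3 - 16268 = -16271$)
$\frac{d}{E} = \frac{17324}{-16271} = 17324 \left(- \frac{1}{16271}\right) = - \frac{17324}{16271}$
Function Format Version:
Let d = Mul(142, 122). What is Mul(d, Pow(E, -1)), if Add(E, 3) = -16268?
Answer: Rational(-17324, 16271) ≈ -1.0647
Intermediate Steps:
d = 17324
E = -16271 (E = Add(-3, -16268) = -16271)
Mul(d, Pow(E, -1)) = Mul(17324, Pow(-16271, -1)) = Mul(17324, Rational(-1, 16271)) = Rational(-17324, 16271)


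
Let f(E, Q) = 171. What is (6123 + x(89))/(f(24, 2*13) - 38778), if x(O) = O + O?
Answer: -6301/38607 ≈ -0.16321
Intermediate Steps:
x(O) = 2*O
(6123 + x(89))/(f(24, 2*13) - 38778) = (6123 + 2*89)/(171 - 38778) = (6123 + 178)/(-38607) = 6301*(-1/38607) = -6301/38607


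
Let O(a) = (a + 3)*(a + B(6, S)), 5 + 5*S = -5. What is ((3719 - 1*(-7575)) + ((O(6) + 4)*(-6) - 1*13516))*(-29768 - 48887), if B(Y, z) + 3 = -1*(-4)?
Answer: 206390720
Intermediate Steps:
S = -2 (S = -1 + (1/5)*(-5) = -1 - 1 = -2)
B(Y, z) = 1 (B(Y, z) = -3 - 1*(-4) = -3 + 4 = 1)
O(a) = (1 + a)*(3 + a) (O(a) = (a + 3)*(a + 1) = (3 + a)*(1 + a) = (1 + a)*(3 + a))
((3719 - 1*(-7575)) + ((O(6) + 4)*(-6) - 1*13516))*(-29768 - 48887) = ((3719 - 1*(-7575)) + (((3 + 6**2 + 4*6) + 4)*(-6) - 1*13516))*(-29768 - 48887) = ((3719 + 7575) + (((3 + 36 + 24) + 4)*(-6) - 13516))*(-78655) = (11294 + ((63 + 4)*(-6) - 13516))*(-78655) = (11294 + (67*(-6) - 13516))*(-78655) = (11294 + (-402 - 13516))*(-78655) = (11294 - 13918)*(-78655) = -2624*(-78655) = 206390720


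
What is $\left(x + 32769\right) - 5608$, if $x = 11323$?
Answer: $38484$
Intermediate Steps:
$\left(x + 32769\right) - 5608 = \left(11323 + 32769\right) - 5608 = 44092 - 5608 = 38484$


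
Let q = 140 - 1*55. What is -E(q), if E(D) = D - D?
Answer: 0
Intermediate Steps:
q = 85 (q = 140 - 55 = 85)
E(D) = 0
-E(q) = -1*0 = 0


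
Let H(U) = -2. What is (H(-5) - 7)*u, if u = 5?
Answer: -45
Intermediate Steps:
(H(-5) - 7)*u = (-2 - 7)*5 = -9*5 = -45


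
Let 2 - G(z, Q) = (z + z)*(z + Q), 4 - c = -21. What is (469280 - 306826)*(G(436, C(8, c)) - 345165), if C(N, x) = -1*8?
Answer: -116703542066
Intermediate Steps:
c = 25 (c = 4 - 1*(-21) = 4 + 21 = 25)
C(N, x) = -8
G(z, Q) = 2 - 2*z*(Q + z) (G(z, Q) = 2 - (z + z)*(z + Q) = 2 - 2*z*(Q + z))
(469280 - 306826)*(G(436, C(8, c)) - 345165) = (469280 - 306826)*((2 - 2*436² - 2*(-8)*436) - 345165) = 162454*((2 - 2*190096 + 6976) - 345165) = 162454*((2 - 380192 + 6976) - 345165) = 162454*(-373214 - 345165) = 162454*(-718379) = -116703542066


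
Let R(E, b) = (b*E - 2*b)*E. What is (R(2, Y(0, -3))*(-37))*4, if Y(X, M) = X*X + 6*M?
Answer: 0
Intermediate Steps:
Y(X, M) = X² + 6*M
R(E, b) = E*(-2*b + E*b) (R(E, b) = (E*b - 2*b)*E = (-2*b + E*b)*E = E*(-2*b + E*b))
(R(2, Y(0, -3))*(-37))*4 = ((2*(0² + 6*(-3))*(-2 + 2))*(-37))*4 = ((2*(0 - 18)*0)*(-37))*4 = ((2*(-18)*0)*(-37))*4 = (0*(-37))*4 = 0*4 = 0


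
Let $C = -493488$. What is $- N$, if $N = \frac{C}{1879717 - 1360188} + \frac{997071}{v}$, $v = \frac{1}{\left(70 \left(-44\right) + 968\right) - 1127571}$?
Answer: $\frac{585184040188203285}{519529} \approx 1.1264 \cdot 10^{12}$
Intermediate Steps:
$v = - \frac{1}{1129683}$ ($v = \frac{1}{\left(-3080 + 968\right) - 1127571} = \frac{1}{-2112 - 1127571} = \frac{1}{-1129683} = - \frac{1}{1129683} \approx -8.852 \cdot 10^{-7}$)
$N = - \frac{585184040188203285}{519529}$ ($N = - \frac{493488}{1879717 - 1360188} + \frac{997071}{- \frac{1}{1129683}} = - \frac{493488}{1879717 - 1360188} + 997071 \left(-1129683\right) = - \frac{493488}{519529} - 1126374158493 = - \frac{585184040188203285}{519529} \approx -1.1264 \cdot 10^{12}$)
$- N = \left(-1\right) \left(- \frac{585184040188203285}{519529}\right) = \frac{585184040188203285}{519529}$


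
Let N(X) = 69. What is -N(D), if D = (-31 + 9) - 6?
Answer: -69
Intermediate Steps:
D = -28 (D = -22 - 6 = -28)
-N(D) = -1*69 = -69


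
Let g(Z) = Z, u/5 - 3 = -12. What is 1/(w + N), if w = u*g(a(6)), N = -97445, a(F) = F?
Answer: -1/97715 ≈ -1.0234e-5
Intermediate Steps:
u = -45 (u = 15 + 5*(-12) = 15 - 60 = -45)
w = -270 (w = -45*6 = -270)
1/(w + N) = 1/(-270 - 97445) = 1/(-97715) = -1/97715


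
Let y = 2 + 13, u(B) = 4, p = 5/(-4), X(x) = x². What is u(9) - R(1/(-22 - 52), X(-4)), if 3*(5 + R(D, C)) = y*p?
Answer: 61/4 ≈ 15.250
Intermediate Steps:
p = -5/4 (p = 5*(-¼) = -5/4 ≈ -1.2500)
y = 15
R(D, C) = -45/4 (R(D, C) = -5 + (15*(-5/4))/3 = -5 + (⅓)*(-75/4) = -5 - 25/4 = -45/4)
u(9) - R(1/(-22 - 52), X(-4)) = 4 - 1*(-45/4) = 4 + 45/4 = 61/4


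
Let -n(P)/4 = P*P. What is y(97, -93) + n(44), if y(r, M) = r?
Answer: -7647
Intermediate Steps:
n(P) = -4*P² (n(P) = -4*P*P = -4*P²)
y(97, -93) + n(44) = 97 - 4*44² = 97 - 4*1936 = 97 - 7744 = -7647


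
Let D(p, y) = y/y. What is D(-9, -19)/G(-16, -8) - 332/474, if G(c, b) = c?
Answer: -2893/3792 ≈ -0.76292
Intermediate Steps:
D(p, y) = 1
D(-9, -19)/G(-16, -8) - 332/474 = 1/(-16) - 332/474 = 1*(-1/16) - 332*1/474 = -1/16 - 166/237 = -2893/3792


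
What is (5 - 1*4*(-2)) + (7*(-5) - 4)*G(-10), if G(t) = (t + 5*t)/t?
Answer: -221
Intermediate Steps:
G(t) = 6 (G(t) = (6*t)/t = 6)
(5 - 1*4*(-2)) + (7*(-5) - 4)*G(-10) = (5 - 1*4*(-2)) + (7*(-5) - 4)*6 = (5 - 4*(-2)) + (-35 - 4)*6 = (5 + 8) - 39*6 = 13 - 234 = -221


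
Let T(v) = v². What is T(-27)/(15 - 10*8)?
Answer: -729/65 ≈ -11.215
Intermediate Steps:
T(-27)/(15 - 10*8) = (-27)²/(15 - 10*8) = 729/(15 - 80) = 729/(-65) = 729*(-1/65) = -729/65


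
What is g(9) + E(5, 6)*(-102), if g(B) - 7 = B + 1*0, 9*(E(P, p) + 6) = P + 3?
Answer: 1612/3 ≈ 537.33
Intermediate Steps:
E(P, p) = -17/3 + P/9 (E(P, p) = -6 + (P + 3)/9 = -6 + (3 + P)/9 = -6 + (⅓ + P/9) = -17/3 + P/9)
g(B) = 7 + B (g(B) = 7 + (B + 1*0) = 7 + (B + 0) = 7 + B)
g(9) + E(5, 6)*(-102) = (7 + 9) + (-17/3 + (⅑)*5)*(-102) = 16 + (-17/3 + 5/9)*(-102) = 16 - 46/9*(-102) = 16 + 1564/3 = 1612/3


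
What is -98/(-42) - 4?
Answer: -5/3 ≈ -1.6667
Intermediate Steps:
-98/(-42) - 4 = -98*(-1)/42 - 4 = -14*(-⅙) - 4 = 7/3 - 4 = -5/3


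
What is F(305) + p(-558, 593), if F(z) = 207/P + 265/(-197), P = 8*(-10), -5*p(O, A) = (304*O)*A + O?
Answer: 317066974789/15760 ≈ 2.0118e+7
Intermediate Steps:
p(O, A) = -O/5 - 304*A*O/5 (p(O, A) = -((304*O)*A + O)/5 = -(304*A*O + O)/5 = -(O + 304*A*O)/5 = -O/5 - 304*A*O/5)
P = -80
F(z) = -61979/15760 (F(z) = 207/(-80) + 265/(-197) = 207*(-1/80) + 265*(-1/197) = -207/80 - 265/197 = -61979/15760)
F(305) + p(-558, 593) = -61979/15760 - ⅕*(-558)*(1 + 304*593) = -61979/15760 - ⅕*(-558)*(1 + 180272) = -61979/15760 - ⅕*(-558)*180273 = -61979/15760 + 100592334/5 = 317066974789/15760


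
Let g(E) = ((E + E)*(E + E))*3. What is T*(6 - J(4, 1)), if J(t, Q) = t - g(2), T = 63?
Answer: 3150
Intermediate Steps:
g(E) = 12*E² (g(E) = ((2*E)*(2*E))*3 = (4*E²)*3 = 12*E²)
J(t, Q) = -48 + t (J(t, Q) = t - 12*2² = t - 12*4 = t - 1*48 = t - 48 = -48 + t)
T*(6 - J(4, 1)) = 63*(6 - (-48 + 4)) = 63*(6 - 1*(-44)) = 63*(6 + 44) = 63*50 = 3150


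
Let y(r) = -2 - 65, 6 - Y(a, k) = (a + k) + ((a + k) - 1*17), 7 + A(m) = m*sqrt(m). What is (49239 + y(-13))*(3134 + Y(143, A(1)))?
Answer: 141762876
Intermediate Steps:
A(m) = -7 + m**(3/2) (A(m) = -7 + m*sqrt(m) = -7 + m**(3/2))
Y(a, k) = 23 - 2*a - 2*k (Y(a, k) = 6 - ((a + k) + ((a + k) - 1*17)) = 6 - ((a + k) + ((a + k) - 17)) = 6 - ((a + k) + (-17 + a + k)) = 6 - (-17 + 2*a + 2*k) = 6 + (17 - 2*a - 2*k) = 23 - 2*a - 2*k)
y(r) = -67
(49239 + y(-13))*(3134 + Y(143, A(1))) = (49239 - 67)*(3134 + (23 - 2*143 - 2*(-7 + 1**(3/2)))) = 49172*(3134 + (23 - 286 - 2*(-7 + 1))) = 49172*(3134 + (23 - 286 - 2*(-6))) = 49172*(3134 + (23 - 286 + 12)) = 49172*(3134 - 251) = 49172*2883 = 141762876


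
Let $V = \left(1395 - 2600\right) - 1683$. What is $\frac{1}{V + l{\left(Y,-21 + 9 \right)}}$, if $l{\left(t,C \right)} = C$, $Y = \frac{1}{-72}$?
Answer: $- \frac{1}{2900} \approx -0.00034483$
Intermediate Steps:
$Y = - \frac{1}{72} \approx -0.013889$
$V = -2888$ ($V = -1205 - 1683 = -2888$)
$\frac{1}{V + l{\left(Y,-21 + 9 \right)}} = \frac{1}{-2888 + \left(-21 + 9\right)} = \frac{1}{-2888 - 12} = \frac{1}{-2900} = - \frac{1}{2900}$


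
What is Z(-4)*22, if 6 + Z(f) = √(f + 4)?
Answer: -132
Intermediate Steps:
Z(f) = -6 + √(4 + f) (Z(f) = -6 + √(f + 4) = -6 + √(4 + f))
Z(-4)*22 = (-6 + √(4 - 4))*22 = (-6 + √0)*22 = (-6 + 0)*22 = -6*22 = -132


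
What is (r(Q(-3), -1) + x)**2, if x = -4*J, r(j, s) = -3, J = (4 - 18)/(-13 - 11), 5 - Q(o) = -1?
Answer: 256/9 ≈ 28.444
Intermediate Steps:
Q(o) = 6 (Q(o) = 5 - 1*(-1) = 5 + 1 = 6)
J = 7/12 (J = -14/(-24) = -14*(-1/24) = 7/12 ≈ 0.58333)
x = -7/3 (x = -4*7/12 = -7/3 ≈ -2.3333)
(r(Q(-3), -1) + x)**2 = (-3 - 7/3)**2 = (-16/3)**2 = 256/9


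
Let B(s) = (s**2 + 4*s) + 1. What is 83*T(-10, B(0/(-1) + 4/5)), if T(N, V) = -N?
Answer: 830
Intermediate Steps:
B(s) = 1 + s**2 + 4*s
83*T(-10, B(0/(-1) + 4/5)) = 83*(-1*(-10)) = 83*10 = 830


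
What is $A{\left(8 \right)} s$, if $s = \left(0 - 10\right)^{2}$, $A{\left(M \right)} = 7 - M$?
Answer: $-100$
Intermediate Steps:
$s = 100$ ($s = \left(-10\right)^{2} = 100$)
$A{\left(8 \right)} s = \left(7 - 8\right) 100 = \left(-1\right) 100 = -100$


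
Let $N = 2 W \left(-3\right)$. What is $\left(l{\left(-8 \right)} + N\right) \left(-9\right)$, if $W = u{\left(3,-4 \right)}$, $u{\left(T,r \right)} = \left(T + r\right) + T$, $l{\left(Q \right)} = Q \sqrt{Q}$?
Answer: $108 + 144 i \sqrt{2} \approx 108.0 + 203.65 i$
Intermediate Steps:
$l{\left(Q \right)} = Q^{\frac{3}{2}}$
$u{\left(T,r \right)} = r + 2 T$
$W = 2$ ($W = -4 + 2 \cdot 3 = -4 + 6 = 2$)
$N = -12$ ($N = 2 \cdot 2 \left(-3\right) = 4 \left(-3\right) = -12$)
$\left(l{\left(-8 \right)} + N\right) \left(-9\right) = \left(\left(-8\right)^{\frac{3}{2}} - 12\right) \left(-9\right) = \left(- 16 i \sqrt{2} - 12\right) \left(-9\right) = \left(-12 - 16 i \sqrt{2}\right) \left(-9\right) = 108 + 144 i \sqrt{2}$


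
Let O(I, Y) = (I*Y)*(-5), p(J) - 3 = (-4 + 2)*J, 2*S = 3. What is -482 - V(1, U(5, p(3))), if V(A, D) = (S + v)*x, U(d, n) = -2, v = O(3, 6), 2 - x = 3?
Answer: -1141/2 ≈ -570.50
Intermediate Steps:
x = -1 (x = 2 - 1*3 = 2 - 3 = -1)
S = 3/2 (S = (½)*3 = 3/2 ≈ 1.5000)
p(J) = 3 - 2*J (p(J) = 3 + (-4 + 2)*J = 3 - 2*J)
O(I, Y) = -5*I*Y
v = -90 (v = -5*3*6 = -90)
V(A, D) = 177/2 (V(A, D) = (3/2 - 90)*(-1) = -177/2*(-1) = 177/2)
-482 - V(1, U(5, p(3))) = -482 - 1*177/2 = -482 - 177/2 = -1141/2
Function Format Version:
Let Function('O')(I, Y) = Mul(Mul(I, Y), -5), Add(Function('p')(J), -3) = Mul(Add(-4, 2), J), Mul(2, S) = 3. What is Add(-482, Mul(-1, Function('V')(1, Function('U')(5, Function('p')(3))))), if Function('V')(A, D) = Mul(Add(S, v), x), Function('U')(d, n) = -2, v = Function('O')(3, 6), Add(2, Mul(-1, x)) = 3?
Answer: Rational(-1141, 2) ≈ -570.50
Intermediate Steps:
x = -1 (x = Add(2, Mul(-1, 3)) = Add(2, -3) = -1)
S = Rational(3, 2) (S = Mul(Rational(1, 2), 3) = Rational(3, 2) ≈ 1.5000)
Function('p')(J) = Add(3, Mul(-2, J)) (Function('p')(J) = Add(3, Mul(Add(-4, 2), J)) = Add(3, Mul(-2, J)))
Function('O')(I, Y) = Mul(-5, I, Y)
v = -90 (v = Mul(-5, 3, 6) = -90)
Function('V')(A, D) = Rational(177, 2) (Function('V')(A, D) = Mul(Add(Rational(3, 2), -90), -1) = Mul(Rational(-177, 2), -1) = Rational(177, 2))
Add(-482, Mul(-1, Function('V')(1, Function('U')(5, Function('p')(3))))) = Add(-482, Mul(-1, Rational(177, 2))) = Add(-482, Rational(-177, 2)) = Rational(-1141, 2)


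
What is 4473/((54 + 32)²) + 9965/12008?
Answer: 31853231/22202792 ≈ 1.4347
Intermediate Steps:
4473/((54 + 32)²) + 9965/12008 = 4473/(86²) + 9965*(1/12008) = 4473/7396 + 9965/12008 = 31853231/22202792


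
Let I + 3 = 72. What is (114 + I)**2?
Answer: 33489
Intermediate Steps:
I = 69 (I = -3 + 72 = 69)
(114 + I)**2 = (114 + 69)**2 = 183**2 = 33489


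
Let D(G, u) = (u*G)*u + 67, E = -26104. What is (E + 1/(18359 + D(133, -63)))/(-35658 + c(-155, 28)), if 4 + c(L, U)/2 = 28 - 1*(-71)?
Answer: 14260693511/19376274804 ≈ 0.73599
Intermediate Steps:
D(G, u) = 67 + G*u² (D(G, u) = (G*u)*u + 67 = G*u² + 67 = 67 + G*u²)
c(L, U) = 190 (c(L, U) = -8 + 2*(28 - 1*(-71)) = -8 + 2*(28 + 71) = -8 + 2*99 = -8 + 198 = 190)
(E + 1/(18359 + D(133, -63)))/(-35658 + c(-155, 28)) = (-26104 + 1/(18359 + (67 + 133*(-63)²)))/(-35658 + 190) = (-26104 + 1/(18359 + (67 + 133*3969)))/(-35468) = (-26104 + 1/(18359 + (67 + 527877)))*(-1/35468) = (-26104 + 1/(18359 + 527944))*(-1/35468) = (-26104 + 1/546303)*(-1/35468) = -14260693511/546303*(-1/35468) = 14260693511/19376274804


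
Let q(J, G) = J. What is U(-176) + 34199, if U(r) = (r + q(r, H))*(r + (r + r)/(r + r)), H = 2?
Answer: 95799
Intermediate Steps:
U(r) = 2*r*(1 + r) (U(r) = (r + r)*(r + (r + r)/(r + r)) = (2*r)*(r + (2*r)/((2*r))) = (2*r)*(r + (2*r)*(1/(2*r))) = (2*r)*(r + 1) = (2*r)*(1 + r) = 2*r*(1 + r))
U(-176) + 34199 = 2*(-176)*(1 - 176) + 34199 = 2*(-176)*(-175) + 34199 = 61600 + 34199 = 95799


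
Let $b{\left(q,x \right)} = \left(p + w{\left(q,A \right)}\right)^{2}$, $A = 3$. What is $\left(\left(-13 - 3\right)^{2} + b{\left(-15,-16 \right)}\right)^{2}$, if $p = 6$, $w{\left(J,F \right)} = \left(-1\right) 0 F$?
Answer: $85264$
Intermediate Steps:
$w{\left(J,F \right)} = 0$ ($w{\left(J,F \right)} = 0 F = 0$)
$b{\left(q,x \right)} = 36$ ($b{\left(q,x \right)} = \left(6 + 0\right)^{2} = 6^{2} = 36$)
$\left(\left(-13 - 3\right)^{2} + b{\left(-15,-16 \right)}\right)^{2} = \left(\left(-13 - 3\right)^{2} + 36\right)^{2} = \left(\left(-16\right)^{2} + 36\right)^{2} = \left(256 + 36\right)^{2} = 292^{2} = 85264$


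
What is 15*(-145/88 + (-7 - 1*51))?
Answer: -78735/88 ≈ -894.72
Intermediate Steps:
15*(-145/88 + (-7 - 1*51)) = 15*(-145*1/88 + (-7 - 51)) = 15*(-145/88 - 58) = 15*(-5249/88) = -78735/88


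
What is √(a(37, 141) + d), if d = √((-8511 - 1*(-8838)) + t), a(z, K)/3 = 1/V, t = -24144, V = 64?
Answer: √(3 + 64*I*√23817)/8 ≈ 8.7856 + 8.783*I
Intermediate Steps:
a(z, K) = 3/64
d = I*√23817 (d = √((-8511 - 1*(-8838)) - 24144) = √((-8511 + 8838) - 24144) = √(327 - 24144) = √(-23817) = I*√23817 ≈ 154.33*I)
√(a(37, 141) + d) = √(3/64 + I*√23817)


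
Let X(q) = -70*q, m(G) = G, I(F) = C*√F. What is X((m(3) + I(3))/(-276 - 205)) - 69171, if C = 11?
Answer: -33271041/481 + 770*√3/481 ≈ -69168.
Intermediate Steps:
I(F) = 11*√F
X((m(3) + I(3))/(-276 - 205)) - 69171 = -70*(3 + 11*√3)/(-276 - 205) - 69171 = -70*(3 + 11*√3)/(-481) - 69171 = -70*(3 + 11*√3)*(-1)/481 - 69171 = -70*(-3/481 - 11*√3/481) - 69171 = (210/481 + 770*√3/481) - 69171 = -33271041/481 + 770*√3/481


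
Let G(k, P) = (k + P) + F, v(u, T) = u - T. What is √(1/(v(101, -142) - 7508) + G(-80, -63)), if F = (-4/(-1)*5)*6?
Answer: 2*I*√303488110/7265 ≈ 4.7958*I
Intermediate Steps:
F = 120 (F = (-4*(-1)*5)*6 = (4*5)*6 = 20*6 = 120)
G(k, P) = 120 + P + k (G(k, P) = (k + P) + 120 = (P + k) + 120 = 120 + P + k)
√(1/(v(101, -142) - 7508) + G(-80, -63)) = √(1/((101 - 1*(-142)) - 7508) + (120 - 63 - 80)) = √(1/((101 + 142) - 7508) - 23) = √(1/(243 - 7508) - 23) = √(1/(-7265) - 23) = √(-1/7265 - 23) = √(-167096/7265) = 2*I*√303488110/7265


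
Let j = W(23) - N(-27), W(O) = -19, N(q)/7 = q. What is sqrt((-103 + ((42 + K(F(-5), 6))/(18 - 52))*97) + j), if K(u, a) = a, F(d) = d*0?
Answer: I*sqrt(20213)/17 ≈ 8.3631*I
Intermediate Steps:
F(d) = 0
N(q) = 7*q
j = 170 (j = -19 - 7*(-27) = -19 - 1*(-189) = -19 + 189 = 170)
sqrt((-103 + ((42 + K(F(-5), 6))/(18 - 52))*97) + j) = sqrt((-103 + ((42 + 6)/(18 - 52))*97) + 170) = sqrt((-103 + (48/(-34))*97) + 170) = sqrt((-103 + (48*(-1/34))*97) + 170) = sqrt((-103 - 24/17*97) + 170) = sqrt((-103 - 2328/17) + 170) = sqrt(-4079/17 + 170) = sqrt(-1189/17) = I*sqrt(20213)/17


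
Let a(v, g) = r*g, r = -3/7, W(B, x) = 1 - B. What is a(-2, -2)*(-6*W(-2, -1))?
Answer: -108/7 ≈ -15.429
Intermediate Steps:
r = -3/7 (r = -3*1/7 = -3/7 ≈ -0.42857)
a(v, g) = -3*g/7
a(-2, -2)*(-6*W(-2, -1)) = (-3/7*(-2))*(-6*(1 - 1*(-2))) = 6*(-6*(1 + 2))/7 = 6*(-6*3)/7 = (6/7)*(-18) = -108/7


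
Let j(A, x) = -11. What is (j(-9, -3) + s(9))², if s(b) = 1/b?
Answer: 9604/81 ≈ 118.57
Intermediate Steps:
(j(-9, -3) + s(9))² = (-11 + 1/9)² = (-11 + ⅑)² = (-98/9)² = 9604/81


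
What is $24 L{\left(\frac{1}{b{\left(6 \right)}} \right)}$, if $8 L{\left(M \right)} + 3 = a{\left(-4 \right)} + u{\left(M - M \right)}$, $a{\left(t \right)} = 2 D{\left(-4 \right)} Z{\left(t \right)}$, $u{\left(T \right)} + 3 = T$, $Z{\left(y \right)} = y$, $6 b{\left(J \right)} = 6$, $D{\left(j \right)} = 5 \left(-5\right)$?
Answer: $582$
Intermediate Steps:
$D{\left(j \right)} = -25$
$b{\left(J \right)} = 1$ ($b{\left(J \right)} = \frac{1}{6} \cdot 6 = 1$)
$u{\left(T \right)} = -3 + T$
$a{\left(t \right)} = - 50 t$ ($a{\left(t \right)} = 2 \left(-25\right) t = - 50 t$)
$L{\left(M \right)} = \frac{97}{4}$ ($L{\left(M \right)} = - \frac{3}{8} + \frac{\left(-50\right) \left(-4\right) + \left(-3 + \left(M - M\right)\right)}{8} = - \frac{3}{8} + \frac{200 + \left(-3 + 0\right)}{8} = - \frac{3}{8} + \frac{200 - 3}{8} = - \frac{3}{8} + \frac{1}{8} \cdot 197 = - \frac{3}{8} + \frac{197}{8} = \frac{97}{4}$)
$24 L{\left(\frac{1}{b{\left(6 \right)}} \right)} = 24 \cdot \frac{97}{4} = 582$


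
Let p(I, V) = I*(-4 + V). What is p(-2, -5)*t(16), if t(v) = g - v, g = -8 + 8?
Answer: -288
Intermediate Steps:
g = 0
t(v) = -v (t(v) = 0 - v = -v)
p(-2, -5)*t(16) = (-2*(-4 - 5))*(-1*16) = -2*(-9)*(-16) = 18*(-16) = -288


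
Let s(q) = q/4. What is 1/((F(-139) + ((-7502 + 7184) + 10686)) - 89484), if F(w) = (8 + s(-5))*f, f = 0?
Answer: -1/79116 ≈ -1.2640e-5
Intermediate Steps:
s(q) = q/4 (s(q) = q*(¼) = q/4)
F(w) = 0 (F(w) = (8 + (¼)*(-5))*0 = (8 - 5/4)*0 = (27/4)*0 = 0)
1/((F(-139) + ((-7502 + 7184) + 10686)) - 89484) = 1/((0 + ((-7502 + 7184) + 10686)) - 89484) = 1/((0 + (-318 + 10686)) - 89484) = 1/((0 + 10368) - 89484) = 1/(10368 - 89484) = 1/(-79116) = -1/79116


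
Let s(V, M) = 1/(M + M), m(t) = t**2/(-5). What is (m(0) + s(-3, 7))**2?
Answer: 1/196 ≈ 0.0051020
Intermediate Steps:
m(t) = -t**2/5
s(V, M) = 1/(2*M)
(m(0) + s(-3, 7))**2 = (-1/5*0**2 + (1/2)/7)**2 = (-1/5*0 + (1/2)*(1/7))**2 = (0 + 1/14)**2 = (1/14)**2 = 1/196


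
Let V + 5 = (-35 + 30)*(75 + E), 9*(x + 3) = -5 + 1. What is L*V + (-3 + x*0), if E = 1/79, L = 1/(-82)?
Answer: 10591/6478 ≈ 1.6349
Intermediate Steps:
L = -1/82 ≈ -0.012195
E = 1/79 ≈ 0.012658
x = -31/9 (x = -3 + (-5 + 1)/9 = -3 + (1/9)*(-4) = -3 - 4/9 = -31/9 ≈ -3.4444)
V = -30025/79 (V = -5 + (-35 + 30)*(75 + 1/79) = -5 - 5*5926/79 = -5 - 29630/79 = -30025/79 ≈ -380.06)
L*V + (-3 + x*0) = -1/82*(-30025/79) + (-3 - 31/9*0) = 30025/6478 + (-3 + 0) = 30025/6478 - 3 = 10591/6478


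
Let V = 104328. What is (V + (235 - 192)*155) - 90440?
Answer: 20553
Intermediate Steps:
(V + (235 - 192)*155) - 90440 = (104328 + (235 - 192)*155) - 90440 = (104328 + 43*155) - 90440 = (104328 + 6665) - 90440 = 110993 - 90440 = 20553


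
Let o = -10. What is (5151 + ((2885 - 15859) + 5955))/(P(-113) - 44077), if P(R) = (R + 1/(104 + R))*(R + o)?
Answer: 5604/90493 ≈ 0.061927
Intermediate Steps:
P(R) = (-10 + R)*(R + 1/(104 + R)) (P(R) = (R + 1/(104 + R))*(R - 10) = (R + 1/(104 + R))*(-10 + R) = (-10 + R)*(R + 1/(104 + R)))
(5151 + ((2885 - 15859) + 5955))/(P(-113) - 44077) = (5151 + ((2885 - 15859) + 5955))/((-10 + (-113)³ - 1039*(-113) + 94*(-113)²)/(104 - 113) - 44077) = (5151 + (-12974 + 5955))/((-10 - 1442897 + 117407 + 94*12769)/(-9) - 44077) = (5151 - 7019)/(-(-10 - 1442897 + 117407 + 1200286)/9 - 44077) = -1868/(-⅑*(-125214) - 44077) = -1868/(41738/3 - 44077) = -1868/(-90493/3) = -1868*(-3/90493) = 5604/90493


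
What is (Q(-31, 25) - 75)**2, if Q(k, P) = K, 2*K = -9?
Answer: 25281/4 ≈ 6320.3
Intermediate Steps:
K = -9/2 (K = (1/2)*(-9) = -9/2 ≈ -4.5000)
Q(k, P) = -9/2
(Q(-31, 25) - 75)**2 = (-9/2 - 75)**2 = (-159/2)**2 = 25281/4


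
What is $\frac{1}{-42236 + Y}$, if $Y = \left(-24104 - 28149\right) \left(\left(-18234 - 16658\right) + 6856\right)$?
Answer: $\frac{1}{1464922872} \approx 6.8263 \cdot 10^{-10}$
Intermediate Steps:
$Y = 1464965108$ ($Y = - 52253 \left(-34892 + 6856\right) = \left(-52253\right) \left(-28036\right) = 1464965108$)
$\frac{1}{-42236 + Y} = \frac{1}{-42236 + 1464965108} = \frac{1}{1464922872}$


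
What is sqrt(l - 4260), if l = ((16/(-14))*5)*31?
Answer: 2*I*sqrt(54355)/7 ≈ 66.612*I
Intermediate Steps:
l = -1240/7 (l = ((16*(-1/14))*5)*31 = -8/7*5*31 = -40/7*31 = -1240/7 ≈ -177.14)
sqrt(l - 4260) = sqrt(-1240/7 - 4260) = sqrt(-31060/7) = 2*I*sqrt(54355)/7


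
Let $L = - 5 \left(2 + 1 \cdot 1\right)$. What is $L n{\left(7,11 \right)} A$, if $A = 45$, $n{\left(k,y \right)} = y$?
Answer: $-7425$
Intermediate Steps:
$L = -15$ ($L = - 5 \left(2 + 1\right) = \left(-5\right) 3 = -15$)
$L n{\left(7,11 \right)} A = - 15 \cdot 11 \cdot 45 = \left(-15\right) 495 = -7425$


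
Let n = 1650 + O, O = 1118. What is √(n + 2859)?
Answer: √5627 ≈ 75.013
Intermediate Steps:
n = 2768 (n = 1650 + 1118 = 2768)
√(n + 2859) = √(2768 + 2859) = √5627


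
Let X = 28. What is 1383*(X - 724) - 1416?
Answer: -963984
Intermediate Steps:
1383*(X - 724) - 1416 = 1383*(28 - 724) - 1416 = 1383*(-696) - 1416 = -962568 - 1416 = -963984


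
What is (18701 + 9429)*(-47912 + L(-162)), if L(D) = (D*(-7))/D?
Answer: -1347961470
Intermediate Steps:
L(D) = -7 (L(D) = (-7*D)/D = -7)
(18701 + 9429)*(-47912 + L(-162)) = (18701 + 9429)*(-47912 - 7) = 28130*(-47919) = -1347961470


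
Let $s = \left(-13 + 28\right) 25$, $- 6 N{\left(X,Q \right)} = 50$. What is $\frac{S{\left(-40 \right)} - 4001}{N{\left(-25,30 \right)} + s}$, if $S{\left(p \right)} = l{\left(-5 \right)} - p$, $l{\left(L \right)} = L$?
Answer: $- \frac{5949}{550} \approx -10.816$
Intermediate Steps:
$N{\left(X,Q \right)} = - \frac{25}{3}$ ($N{\left(X,Q \right)} = \left(- \frac{1}{6}\right) 50 = - \frac{25}{3}$)
$S{\left(p \right)} = -5 - p$
$s = 375$ ($s = 15 \cdot 25 = 375$)
$\frac{S{\left(-40 \right)} - 4001}{N{\left(-25,30 \right)} + s} = \frac{\left(-5 - -40\right) - 4001}{- \frac{25}{3} + 375} = \frac{\left(-5 + 40\right) - 4001}{\frac{1100}{3}} = \left(35 - 4001\right) \frac{3}{1100} = \left(-3966\right) \frac{3}{1100} = - \frac{5949}{550}$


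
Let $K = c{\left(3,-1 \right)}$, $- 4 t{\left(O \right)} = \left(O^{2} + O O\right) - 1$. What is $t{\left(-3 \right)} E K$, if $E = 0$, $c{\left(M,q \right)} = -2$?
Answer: $0$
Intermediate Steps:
$t{\left(O \right)} = \frac{1}{4} - \frac{O^{2}}{2}$ ($t{\left(O \right)} = - \frac{\left(O^{2} + O O\right) - 1}{4} = - \frac{\left(O^{2} + O^{2}\right) - 1}{4} = - \frac{2 O^{2} - 1}{4} = - \frac{-1 + 2 O^{2}}{4} = \frac{1}{4} - \frac{O^{2}}{2}$)
$K = -2$
$t{\left(-3 \right)} E K = \left(\frac{1}{4} - \frac{\left(-3\right)^{2}}{2}\right) 0 \left(-2\right) = \left(\frac{1}{4} - \frac{9}{2}\right) 0 \left(-2\right) = \left(- \frac{17}{4}\right) 0 \left(-2\right) = 0 \left(-2\right) = 0$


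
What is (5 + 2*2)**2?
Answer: 81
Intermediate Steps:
(5 + 2*2)**2 = (5 + 4)**2 = 9**2 = 81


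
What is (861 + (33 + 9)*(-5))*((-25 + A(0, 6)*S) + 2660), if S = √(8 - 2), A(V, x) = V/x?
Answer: 1715385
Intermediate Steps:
S = √6 ≈ 2.4495
(861 + (33 + 9)*(-5))*((-25 + A(0, 6)*S) + 2660) = (861 + (33 + 9)*(-5))*((-25 + (0/6)*√6) + 2660) = (861 + 42*(-5))*((-25 + (0*(⅙))*√6) + 2660) = (861 - 210)*((-25 + 0*√6) + 2660) = 651*((-25 + 0) + 2660) = 651*(-25 + 2660) = 651*2635 = 1715385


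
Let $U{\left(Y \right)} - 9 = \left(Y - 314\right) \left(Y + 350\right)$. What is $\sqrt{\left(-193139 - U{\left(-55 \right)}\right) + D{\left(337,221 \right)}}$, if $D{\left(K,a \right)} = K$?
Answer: $2 i \sqrt{20989} \approx 289.75 i$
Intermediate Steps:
$U{\left(Y \right)} = 9 + \left(-314 + Y\right) \left(350 + Y\right)$ ($U{\left(Y \right)} = 9 + \left(Y - 314\right) \left(Y + 350\right) = 9 + \left(-314 + Y\right) \left(350 + Y\right)$)
$\sqrt{\left(-193139 - U{\left(-55 \right)}\right) + D{\left(337,221 \right)}} = \sqrt{\left(-193139 - \left(-109891 + \left(-55\right)^{2} + 36 \left(-55\right)\right)\right) + 337} = \sqrt{\left(-193139 - \left(-109891 + 3025 - 1980\right)\right) + 337} = \sqrt{\left(-193139 - -108846\right) + 337} = \sqrt{\left(-193139 + 108846\right) + 337} = \sqrt{-84293 + 337} = \sqrt{-83956} = 2 i \sqrt{20989}$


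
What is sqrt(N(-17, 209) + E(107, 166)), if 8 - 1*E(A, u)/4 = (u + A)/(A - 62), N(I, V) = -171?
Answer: I*sqrt(36735)/15 ≈ 12.778*I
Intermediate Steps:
E(A, u) = 32 - 4*(A + u)/(-62 + A) (E(A, u) = 32 - 4*(u + A)/(A - 62) = 32 - 4*(A + u)/(-62 + A))
sqrt(N(-17, 209) + E(107, 166)) = sqrt(-171 + 4*(-496 - 1*166 + 7*107)/(-62 + 107)) = sqrt(-171 + 4*(-496 - 166 + 749)/45) = sqrt(-171 + 4*(1/45)*87) = sqrt(-171 + 116/15) = sqrt(-2449/15) = I*sqrt(36735)/15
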